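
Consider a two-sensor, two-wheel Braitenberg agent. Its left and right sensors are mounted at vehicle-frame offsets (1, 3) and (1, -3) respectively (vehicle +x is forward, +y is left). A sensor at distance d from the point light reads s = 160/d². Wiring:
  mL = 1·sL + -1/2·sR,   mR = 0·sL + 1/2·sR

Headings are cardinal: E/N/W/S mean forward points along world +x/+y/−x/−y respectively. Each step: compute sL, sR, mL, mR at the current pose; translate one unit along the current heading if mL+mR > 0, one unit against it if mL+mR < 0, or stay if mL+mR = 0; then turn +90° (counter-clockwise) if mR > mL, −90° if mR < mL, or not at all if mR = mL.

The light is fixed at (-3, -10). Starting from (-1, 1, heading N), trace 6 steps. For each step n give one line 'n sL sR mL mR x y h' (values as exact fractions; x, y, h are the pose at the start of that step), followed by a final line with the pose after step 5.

n=0: pose=(-1,1,N); sL=32/29, sR=160/169; mL=3088/4901, mR=80/169; mL+mR=32/29 → advance +1; mR−mL=-768/4901 → turn -1·90°
n=1: pose=(-1,2,E); sL=80/117, sR=16/9; mL=-8/39, mR=8/9; mL+mR=80/117 → advance +1; mR−mL=128/117 → turn +1·90°
n=2: pose=(0,2,N); sL=160/169, sR=32/41; mL=3856/6929, mR=16/41; mL+mR=160/169 → advance +1; mR−mL=-1152/6929 → turn -1·90°
n=3: pose=(0,3,E); sL=10/17, sR=40/29; mL=-50/493, mR=20/29; mL+mR=10/17 → advance +1; mR−mL=390/493 → turn +1·90°
n=4: pose=(1,3,N); sL=160/197, sR=32/49; mL=4688/9653, mR=16/49; mL+mR=160/197 → advance +1; mR−mL=-1536/9653 → turn -1·90°
n=5: pose=(1,4,E); sL=80/157, sR=80/73; mL=-440/11461, mR=40/73; mL+mR=80/157 → advance +1; mR−mL=6720/11461 → turn +1·90°

0 32/29 160/169 3088/4901 80/169 -1 1 N
1 80/117 16/9 -8/39 8/9 -1 2 E
2 160/169 32/41 3856/6929 16/41 0 2 N
3 10/17 40/29 -50/493 20/29 0 3 E
4 160/197 32/49 4688/9653 16/49 1 3 N
5 80/157 80/73 -440/11461 40/73 1 4 E
final 2 4 N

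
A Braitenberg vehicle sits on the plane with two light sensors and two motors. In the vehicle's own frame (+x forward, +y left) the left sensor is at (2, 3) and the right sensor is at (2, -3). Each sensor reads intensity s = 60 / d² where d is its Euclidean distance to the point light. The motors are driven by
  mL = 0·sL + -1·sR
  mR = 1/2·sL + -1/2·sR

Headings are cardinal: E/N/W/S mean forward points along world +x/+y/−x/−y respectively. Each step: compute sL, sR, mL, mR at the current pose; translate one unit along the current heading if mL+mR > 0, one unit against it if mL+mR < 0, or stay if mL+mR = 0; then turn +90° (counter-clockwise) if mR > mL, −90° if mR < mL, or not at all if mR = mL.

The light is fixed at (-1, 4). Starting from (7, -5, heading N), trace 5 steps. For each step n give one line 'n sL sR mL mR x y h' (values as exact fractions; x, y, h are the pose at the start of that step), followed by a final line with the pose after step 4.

n=0: pose=(7,-5,N); sL=30/37, sR=6/17; mL=-6/17, mR=144/629; mL+mR=-78/629 → advance -1; mR−mL=366/629 → turn +1·90°
n=1: pose=(7,-6,W); sL=12/41, sR=12/17; mL=-12/17, mR=-144/697; mL+mR=-636/697 → advance -1; mR−mL=348/697 → turn +1·90°
n=2: pose=(8,-6,S); sL=5/24, sR=1/3; mL=-1/3, mR=-1/16; mL+mR=-19/48 → advance -1; mR−mL=13/48 → turn +1·90°
n=3: pose=(8,-5,E); sL=60/157, sR=12/53; mL=-12/53, mR=648/8321; mL+mR=-1236/8321 → advance -1; mR−mL=2532/8321 → turn +1·90°
n=4: pose=(7,-5,N); sL=30/37, sR=6/17; mL=-6/17, mR=144/629; mL+mR=-78/629 → advance -1; mR−mL=366/629 → turn +1·90°

0 30/37 6/17 -6/17 144/629 7 -5 N
1 12/41 12/17 -12/17 -144/697 7 -6 W
2 5/24 1/3 -1/3 -1/16 8 -6 S
3 60/157 12/53 -12/53 648/8321 8 -5 E
4 30/37 6/17 -6/17 144/629 7 -5 N
final 7 -6 W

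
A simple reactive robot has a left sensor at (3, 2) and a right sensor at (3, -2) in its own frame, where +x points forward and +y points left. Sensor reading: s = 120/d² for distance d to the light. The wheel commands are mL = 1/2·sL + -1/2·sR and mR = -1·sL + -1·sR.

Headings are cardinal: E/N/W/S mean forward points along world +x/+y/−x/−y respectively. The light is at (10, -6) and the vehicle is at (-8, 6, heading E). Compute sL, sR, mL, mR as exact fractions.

120/421 24/65 -1152/27365 -17904/27365

left sensor world pos  = (-5, 8); dL² = 421
right sensor world pos = (-5, 4); dR² = 325
sL = 120/421 = 120/421
sR = 120/325 = 24/65
mL = 1/2·sL + -1/2·sR = -1152/27365
mR = -1·sL + -1·sR = -17904/27365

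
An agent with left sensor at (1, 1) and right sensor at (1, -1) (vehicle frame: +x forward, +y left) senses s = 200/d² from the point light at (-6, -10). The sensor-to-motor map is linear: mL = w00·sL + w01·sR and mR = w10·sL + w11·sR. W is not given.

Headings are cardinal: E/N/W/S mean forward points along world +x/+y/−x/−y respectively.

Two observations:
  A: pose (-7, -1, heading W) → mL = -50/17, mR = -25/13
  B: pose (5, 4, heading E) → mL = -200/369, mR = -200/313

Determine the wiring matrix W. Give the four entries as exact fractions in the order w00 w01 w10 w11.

obs A: pose=(-7,-1,W) → sL=50/17, sR=25/13, mL=-50/17, mR=-25/13
obs B: pose=(5,4,E) → sL=200/369, sR=200/313, mL=-200/369, mR=-200/313
sensor matrix S = [[50/17, 25/13], [200/369, 200/313]]; det S = 21365000/25524837
solve [mL_A; mL_B] = S·[w00; w01] and [mR_A; mR_B] = S·[w10; w11]:
  w00 = -1, w01 = 0, w10 = 0, w11 = -1

-1 0 0 -1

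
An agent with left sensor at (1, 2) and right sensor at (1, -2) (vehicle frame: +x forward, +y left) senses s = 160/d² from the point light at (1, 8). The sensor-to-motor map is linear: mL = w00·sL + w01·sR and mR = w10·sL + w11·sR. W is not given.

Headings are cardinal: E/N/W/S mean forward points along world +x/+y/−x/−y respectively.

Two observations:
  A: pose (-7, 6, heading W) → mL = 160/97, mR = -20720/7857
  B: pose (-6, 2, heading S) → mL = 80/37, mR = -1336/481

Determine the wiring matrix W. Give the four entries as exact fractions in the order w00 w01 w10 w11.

1 0 -1 -1/2

obs A: pose=(-7,6,W) → sL=160/97, sR=160/81, mL=160/97, mR=-20720/7857
obs B: pose=(-6,2,S) → sL=80/37, sR=16/13, mL=80/37, mR=-1336/481
sensor matrix S = [[160/97, 160/81], [80/37, 16/13]]; det S = -8468480/3779217
solve [mL_A; mL_B] = S·[w00; w01] and [mR_A; mR_B] = S·[w10; w11]:
  w00 = 1, w01 = 0, w10 = -1, w11 = -1/2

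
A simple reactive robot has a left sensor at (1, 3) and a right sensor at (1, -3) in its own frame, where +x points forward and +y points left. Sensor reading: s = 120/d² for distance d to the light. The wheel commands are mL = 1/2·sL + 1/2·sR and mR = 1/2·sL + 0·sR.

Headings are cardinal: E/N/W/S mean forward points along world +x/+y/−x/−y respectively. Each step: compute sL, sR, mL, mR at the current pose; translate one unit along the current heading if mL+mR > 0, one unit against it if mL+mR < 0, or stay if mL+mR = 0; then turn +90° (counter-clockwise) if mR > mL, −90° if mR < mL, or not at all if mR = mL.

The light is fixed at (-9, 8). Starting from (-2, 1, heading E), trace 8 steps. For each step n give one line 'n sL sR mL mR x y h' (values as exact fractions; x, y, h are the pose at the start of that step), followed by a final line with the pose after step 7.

0 3/2 30/41 183/164 3/4 -2 1 E
1 24/37 120/89 3288/3293 12/37 -1 1 S
2 12/17 60/37 732/629 6/17 -1 0 W
3 24/13 120/149 2568/1937 12/13 -2 0 N
4 3/2 30/41 183/164 3/4 -2 1 E
5 24/37 120/89 3288/3293 12/37 -1 1 S
6 12/17 60/37 732/629 6/17 -1 0 W
7 24/13 120/149 2568/1937 12/13 -2 0 N
final -2 1 E

n=0: pose=(-2,1,E); sL=3/2, sR=30/41; mL=183/164, mR=3/4; mL+mR=153/82 → advance +1; mR−mL=-15/41 → turn -1·90°
n=1: pose=(-1,1,S); sL=24/37, sR=120/89; mL=3288/3293, mR=12/37; mL+mR=4356/3293 → advance +1; mR−mL=-60/89 → turn -1·90°
n=2: pose=(-1,0,W); sL=12/17, sR=60/37; mL=732/629, mR=6/17; mL+mR=954/629 → advance +1; mR−mL=-30/37 → turn -1·90°
n=3: pose=(-2,0,N); sL=24/13, sR=120/149; mL=2568/1937, mR=12/13; mL+mR=4356/1937 → advance +1; mR−mL=-60/149 → turn -1·90°
n=4: pose=(-2,1,E); sL=3/2, sR=30/41; mL=183/164, mR=3/4; mL+mR=153/82 → advance +1; mR−mL=-15/41 → turn -1·90°
n=5: pose=(-1,1,S); sL=24/37, sR=120/89; mL=3288/3293, mR=12/37; mL+mR=4356/3293 → advance +1; mR−mL=-60/89 → turn -1·90°
n=6: pose=(-1,0,W); sL=12/17, sR=60/37; mL=732/629, mR=6/17; mL+mR=954/629 → advance +1; mR−mL=-30/37 → turn -1·90°
n=7: pose=(-2,0,N); sL=24/13, sR=120/149; mL=2568/1937, mR=12/13; mL+mR=4356/1937 → advance +1; mR−mL=-60/149 → turn -1·90°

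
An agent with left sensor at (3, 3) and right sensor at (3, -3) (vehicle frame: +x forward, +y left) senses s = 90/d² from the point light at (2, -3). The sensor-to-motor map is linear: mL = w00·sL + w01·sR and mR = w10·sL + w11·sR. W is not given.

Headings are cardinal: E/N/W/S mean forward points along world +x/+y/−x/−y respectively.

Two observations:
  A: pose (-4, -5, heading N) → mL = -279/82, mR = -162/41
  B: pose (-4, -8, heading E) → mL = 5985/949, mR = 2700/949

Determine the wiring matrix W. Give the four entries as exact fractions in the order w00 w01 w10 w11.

obs A: pose=(-4,-5,N) → sL=45/41, sR=9, mL=-279/82, mR=-162/41
obs B: pose=(-4,-8,E) → sL=90/13, sR=90/73, mL=5985/949, mR=2700/949
sensor matrix S = [[45/41, 9], [90/13, 90/73]]; det S = -2371680/38909
solve [mL_A; mL_B] = S·[w00; w01] and [mR_A; mR_B] = S·[w10; w11]:
  w00 = 1, w01 = -1/2, w10 = 1/2, w11 = -1/2

1 -1/2 1/2 -1/2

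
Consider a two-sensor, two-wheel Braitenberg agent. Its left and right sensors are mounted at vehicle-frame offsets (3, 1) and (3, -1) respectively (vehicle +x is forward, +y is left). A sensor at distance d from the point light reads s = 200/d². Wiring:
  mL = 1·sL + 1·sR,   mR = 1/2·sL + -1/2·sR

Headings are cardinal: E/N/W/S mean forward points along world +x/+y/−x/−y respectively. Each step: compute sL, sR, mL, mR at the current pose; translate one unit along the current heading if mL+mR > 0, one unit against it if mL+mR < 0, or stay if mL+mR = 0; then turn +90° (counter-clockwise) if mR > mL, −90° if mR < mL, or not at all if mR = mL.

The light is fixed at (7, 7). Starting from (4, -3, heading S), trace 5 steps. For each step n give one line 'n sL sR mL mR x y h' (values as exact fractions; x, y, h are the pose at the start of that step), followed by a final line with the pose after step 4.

n=0: pose=(4,-3,S); sL=200/173, sR=40/37; mL=14320/6401, mR=240/6401; mL+mR=14560/6401 → advance +1; mR−mL=-14080/6401 → turn -1·90°
n=1: pose=(4,-4,W); sL=10/9, sR=25/17; mL=395/153, mR=-55/306; mL+mR=245/102 → advance +1; mR−mL=-845/306 → turn -1·90°
n=2: pose=(3,-4,N); sL=200/89, sR=200/73; mL=32400/6497, mR=-1600/6497; mL+mR=30800/6497 → advance +1; mR−mL=-34000/6497 → turn -1·90°
n=3: pose=(3,-3,E); sL=100/41, sR=100/61; mL=10200/2501, mR=1000/2501; mL+mR=11200/2501 → advance +1; mR−mL=-9200/2501 → turn -1·90°
n=4: pose=(4,-3,S); sL=200/173, sR=40/37; mL=14320/6401, mR=240/6401; mL+mR=14560/6401 → advance +1; mR−mL=-14080/6401 → turn -1·90°

0 200/173 40/37 14320/6401 240/6401 4 -3 S
1 10/9 25/17 395/153 -55/306 4 -4 W
2 200/89 200/73 32400/6497 -1600/6497 3 -4 N
3 100/41 100/61 10200/2501 1000/2501 3 -3 E
4 200/173 40/37 14320/6401 240/6401 4 -3 S
final 4 -4 W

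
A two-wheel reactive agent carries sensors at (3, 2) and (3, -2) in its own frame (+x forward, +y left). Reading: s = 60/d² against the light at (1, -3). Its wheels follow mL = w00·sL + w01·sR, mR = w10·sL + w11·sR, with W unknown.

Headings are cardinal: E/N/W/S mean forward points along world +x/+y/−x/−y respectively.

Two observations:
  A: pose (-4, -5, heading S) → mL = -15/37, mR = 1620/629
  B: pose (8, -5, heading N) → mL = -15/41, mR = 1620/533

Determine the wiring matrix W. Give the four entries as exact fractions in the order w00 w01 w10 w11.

obs A: pose=(-4,-5,S) → sL=30/17, sR=30/37, mL=-15/37, mR=1620/629
obs B: pose=(8,-5,N) → sL=30/13, sR=30/41, mL=-15/41, mR=1620/533
sensor matrix S = [[30/17, 30/37], [30/13, 30/41]]; det S = -194400/335257
solve [mL_A; mL_B] = S·[w00; w01] and [mR_A; mR_B] = S·[w10; w11]:
  w00 = 0, w01 = -1/2, w10 = 1, w11 = 1

0 -1/2 1 1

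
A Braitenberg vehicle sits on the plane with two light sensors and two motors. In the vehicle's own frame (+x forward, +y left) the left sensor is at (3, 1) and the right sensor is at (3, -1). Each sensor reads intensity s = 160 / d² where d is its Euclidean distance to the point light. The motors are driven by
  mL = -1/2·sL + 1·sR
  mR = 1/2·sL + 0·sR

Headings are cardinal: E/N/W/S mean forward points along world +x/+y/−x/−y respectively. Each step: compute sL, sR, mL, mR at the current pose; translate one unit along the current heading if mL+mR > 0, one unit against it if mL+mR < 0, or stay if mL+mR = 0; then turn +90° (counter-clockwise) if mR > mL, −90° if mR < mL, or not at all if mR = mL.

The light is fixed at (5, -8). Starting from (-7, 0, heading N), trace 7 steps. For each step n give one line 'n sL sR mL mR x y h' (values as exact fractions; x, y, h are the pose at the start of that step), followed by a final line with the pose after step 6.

n=0: pose=(-7,0,N); sL=16/29, sR=80/121; mL=1352/3509, mR=8/29; mL+mR=80/121 → advance +1; mR−mL=-384/3509 → turn -1·90°
n=1: pose=(-7,1,E); sL=160/181, sR=32/29; mL=3472/5249, mR=80/181; mL+mR=32/29 → advance +1; mR−mL=-1152/5249 → turn -1·90°
n=2: pose=(-6,1,S); sL=20/17, sR=8/9; mL=46/153, mR=10/17; mL+mR=8/9 → advance +1; mR−mL=44/153 → turn +1·90°
n=3: pose=(-6,0,E); sL=32/29, sR=160/113; mL=2832/3277, mR=16/29; mL+mR=160/113 → advance +1; mR−mL=-1024/3277 → turn -1·90°
n=4: pose=(-5,0,S); sL=80/53, sR=80/73; mL=1320/3869, mR=40/53; mL+mR=80/73 → advance +1; mR−mL=1600/3869 → turn +1·90°
n=5: pose=(-5,-1,E); sL=160/113, sR=32/17; mL=2256/1921, mR=80/113; mL+mR=32/17 → advance +1; mR−mL=-896/1921 → turn -1·90°
n=6: pose=(-4,-1,S); sL=2, sR=40/29; mL=11/29, mR=1; mL+mR=40/29 → advance +1; mR−mL=18/29 → turn +1·90°

0 16/29 80/121 1352/3509 8/29 -7 0 N
1 160/181 32/29 3472/5249 80/181 -7 1 E
2 20/17 8/9 46/153 10/17 -6 1 S
3 32/29 160/113 2832/3277 16/29 -6 0 E
4 80/53 80/73 1320/3869 40/53 -5 0 S
5 160/113 32/17 2256/1921 80/113 -5 -1 E
6 2 40/29 11/29 1 -4 -1 S
final -4 -2 E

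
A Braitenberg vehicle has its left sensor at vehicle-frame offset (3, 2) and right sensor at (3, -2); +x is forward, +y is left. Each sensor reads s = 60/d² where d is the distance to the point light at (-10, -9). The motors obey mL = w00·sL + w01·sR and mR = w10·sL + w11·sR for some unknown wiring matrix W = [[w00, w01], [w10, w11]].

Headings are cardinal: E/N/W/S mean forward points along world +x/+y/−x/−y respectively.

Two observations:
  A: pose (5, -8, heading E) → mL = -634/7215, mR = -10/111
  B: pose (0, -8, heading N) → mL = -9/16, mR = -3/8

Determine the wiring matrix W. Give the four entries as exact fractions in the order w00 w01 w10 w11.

-1 1/2 -1/2 0

obs A: pose=(5,-8,E) → sL=20/111, sR=12/65, mL=-634/7215, mR=-10/111
obs B: pose=(0,-8,N) → sL=3/4, sR=3/8, mL=-9/16, mR=-3/8
sensor matrix S = [[20/111, 12/65], [3/4, 3/8]]; det S = -341/4810
solve [mL_A; mL_B] = S·[w00; w01] and [mR_A; mR_B] = S·[w10; w11]:
  w00 = -1, w01 = 1/2, w10 = -1/2, w11 = 0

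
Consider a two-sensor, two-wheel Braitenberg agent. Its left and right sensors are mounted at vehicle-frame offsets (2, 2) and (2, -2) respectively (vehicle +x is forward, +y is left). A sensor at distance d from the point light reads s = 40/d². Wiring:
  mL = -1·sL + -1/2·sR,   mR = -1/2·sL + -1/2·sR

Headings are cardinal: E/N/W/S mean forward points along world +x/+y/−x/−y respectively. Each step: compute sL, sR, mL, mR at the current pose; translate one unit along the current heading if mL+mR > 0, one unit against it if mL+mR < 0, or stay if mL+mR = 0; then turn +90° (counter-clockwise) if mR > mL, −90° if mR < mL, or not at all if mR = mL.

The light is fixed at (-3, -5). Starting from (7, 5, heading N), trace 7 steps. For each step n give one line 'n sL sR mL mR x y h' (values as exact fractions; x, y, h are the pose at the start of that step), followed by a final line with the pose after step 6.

n=0: pose=(7,5,N); sL=5/26, sR=5/36; mL=-245/936, mR=-155/936; mL+mR=-50/117 → advance -1; mR−mL=5/52 → turn +1·90°
n=1: pose=(7,4,W); sL=40/113, sR=8/37; mL=-1932/4181, mR=-1192/4181; mL+mR=-3124/4181 → advance -1; mR−mL=20/113 → turn +1·90°
n=2: pose=(8,4,S); sL=20/109, sR=4/13; mL=-478/1417, mR=-348/1417; mL+mR=-826/1417 → advance -1; mR−mL=10/109 → turn +1·90°
n=3: pose=(8,5,E); sL=40/313, sR=40/233; mL=-15580/72929, mR=-10920/72929; mL+mR=-26500/72929 → advance -1; mR−mL=20/313 → turn +1·90°
n=4: pose=(7,5,N); sL=5/26, sR=5/36; mL=-245/936, mR=-155/936; mL+mR=-50/117 → advance -1; mR−mL=5/52 → turn +1·90°
n=5: pose=(7,4,W); sL=40/113, sR=8/37; mL=-1932/4181, mR=-1192/4181; mL+mR=-3124/4181 → advance -1; mR−mL=20/113 → turn +1·90°
n=6: pose=(8,4,S); sL=20/109, sR=4/13; mL=-478/1417, mR=-348/1417; mL+mR=-826/1417 → advance -1; mR−mL=10/109 → turn +1·90°

0 5/26 5/36 -245/936 -155/936 7 5 N
1 40/113 8/37 -1932/4181 -1192/4181 7 4 W
2 20/109 4/13 -478/1417 -348/1417 8 4 S
3 40/313 40/233 -15580/72929 -10920/72929 8 5 E
4 5/26 5/36 -245/936 -155/936 7 5 N
5 40/113 8/37 -1932/4181 -1192/4181 7 4 W
6 20/109 4/13 -478/1417 -348/1417 8 4 S
final 8 5 E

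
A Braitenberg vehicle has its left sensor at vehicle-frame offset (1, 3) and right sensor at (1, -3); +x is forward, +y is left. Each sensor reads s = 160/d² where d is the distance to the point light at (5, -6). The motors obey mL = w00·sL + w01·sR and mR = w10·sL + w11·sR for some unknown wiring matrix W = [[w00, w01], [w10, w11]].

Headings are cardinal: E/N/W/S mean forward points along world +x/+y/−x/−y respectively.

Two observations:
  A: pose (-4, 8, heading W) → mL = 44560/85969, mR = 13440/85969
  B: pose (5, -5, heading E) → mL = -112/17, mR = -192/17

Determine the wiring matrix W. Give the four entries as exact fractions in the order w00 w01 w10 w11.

obs A: pose=(-4,8,W) → sL=160/221, sR=160/389, mL=44560/85969, mR=13440/85969
obs B: pose=(5,-5,E) → sL=160/17, sR=32, mL=-112/17, mR=-192/17
sensor matrix S = [[160/221, 160/389], [160/17, 32]]; det S = 1658880/85969
solve [mL_A; mL_B] = S·[w00; w01] and [mR_A; mR_B] = S·[w10; w11]:
  w00 = 1, w01 = -1/2, w10 = 1/2, w11 = -1/2

1 -1/2 1/2 -1/2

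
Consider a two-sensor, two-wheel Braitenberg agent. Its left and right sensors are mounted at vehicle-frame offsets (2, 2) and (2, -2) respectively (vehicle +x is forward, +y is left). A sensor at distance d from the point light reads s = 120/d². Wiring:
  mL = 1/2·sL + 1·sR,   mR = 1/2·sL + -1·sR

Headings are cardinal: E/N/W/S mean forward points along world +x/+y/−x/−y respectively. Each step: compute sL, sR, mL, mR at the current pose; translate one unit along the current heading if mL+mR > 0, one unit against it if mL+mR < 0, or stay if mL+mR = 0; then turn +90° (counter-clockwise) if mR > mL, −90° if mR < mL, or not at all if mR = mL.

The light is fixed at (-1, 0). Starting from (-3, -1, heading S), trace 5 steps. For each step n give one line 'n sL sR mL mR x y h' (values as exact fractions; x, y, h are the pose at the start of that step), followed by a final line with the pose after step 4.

n=0: pose=(-3,-1,S); sL=40/3, sR=24/5; mL=172/15, mR=28/15; mL+mR=40/3 → advance +1; mR−mL=-48/5 → turn -1·90°
n=1: pose=(-3,-2,W); sL=15/4, sR=15/2; mL=75/8, mR=-45/8; mL+mR=15/4 → advance +1; mR−mL=-15 → turn -1·90°
n=2: pose=(-4,-2,N); sL=24/5, sR=120; mL=612/5, mR=-588/5; mL+mR=24/5 → advance +1; mR−mL=-240 → turn -1·90°
n=3: pose=(-4,-1,E); sL=60, sR=12; mL=42, mR=18; mL+mR=60 → advance +1; mR−mL=-24 → turn -1·90°
n=4: pose=(-3,-1,S); sL=40/3, sR=24/5; mL=172/15, mR=28/15; mL+mR=40/3 → advance +1; mR−mL=-48/5 → turn -1·90°

0 40/3 24/5 172/15 28/15 -3 -1 S
1 15/4 15/2 75/8 -45/8 -3 -2 W
2 24/5 120 612/5 -588/5 -4 -2 N
3 60 12 42 18 -4 -1 E
4 40/3 24/5 172/15 28/15 -3 -1 S
final -3 -2 W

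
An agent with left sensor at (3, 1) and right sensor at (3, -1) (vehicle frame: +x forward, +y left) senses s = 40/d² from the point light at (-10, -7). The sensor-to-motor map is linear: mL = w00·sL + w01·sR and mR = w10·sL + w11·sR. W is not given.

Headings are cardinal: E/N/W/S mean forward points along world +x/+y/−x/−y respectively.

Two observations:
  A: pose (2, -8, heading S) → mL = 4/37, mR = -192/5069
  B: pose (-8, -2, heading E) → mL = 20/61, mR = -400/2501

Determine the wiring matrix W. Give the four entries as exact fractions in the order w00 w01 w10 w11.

1/2 0 1/2 -1/2

obs A: pose=(2,-8,S) → sL=8/37, sR=40/137, mL=4/37, mR=-192/5069
obs B: pose=(-8,-2,E) → sL=40/61, sR=40/41, mL=20/61, mR=-400/2501
sensor matrix S = [[8/37, 40/137], [40/61, 40/41]]; det S = 247040/12677569
solve [mL_A; mL_B] = S·[w00; w01] and [mR_A; mR_B] = S·[w10; w11]:
  w00 = 1/2, w01 = 0, w10 = 1/2, w11 = -1/2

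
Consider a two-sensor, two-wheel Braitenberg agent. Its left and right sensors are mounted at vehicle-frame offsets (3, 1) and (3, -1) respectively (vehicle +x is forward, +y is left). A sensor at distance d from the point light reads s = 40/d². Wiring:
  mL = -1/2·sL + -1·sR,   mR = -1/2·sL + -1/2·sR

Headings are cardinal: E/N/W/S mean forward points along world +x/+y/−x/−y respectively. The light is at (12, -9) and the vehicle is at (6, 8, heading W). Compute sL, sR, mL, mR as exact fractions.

left sensor world pos  = (3, 7); dL² = 337
right sensor world pos = (3, 9); dR² = 405
sL = 40/337 = 40/337
sR = 40/405 = 8/81
mL = -1/2·sL + -1·sR = -4316/27297
mR = -1/2·sL + -1/2·sR = -2968/27297

40/337 8/81 -4316/27297 -2968/27297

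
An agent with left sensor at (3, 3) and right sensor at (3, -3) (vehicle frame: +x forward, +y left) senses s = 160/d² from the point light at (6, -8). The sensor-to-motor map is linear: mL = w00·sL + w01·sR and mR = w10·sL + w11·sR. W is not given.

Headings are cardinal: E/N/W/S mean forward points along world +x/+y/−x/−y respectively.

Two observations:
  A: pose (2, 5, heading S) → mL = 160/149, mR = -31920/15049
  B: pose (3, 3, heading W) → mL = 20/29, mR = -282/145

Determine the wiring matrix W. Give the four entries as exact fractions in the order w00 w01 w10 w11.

obs A: pose=(2,5,S) → sL=160/101, sR=160/149, mL=160/149, mR=-31920/15049
obs B: pose=(3,3,W) → sL=8/5, sR=20/29, mL=20/29, mR=-282/145
sensor matrix S = [[160/101, 160/149], [8/5, 20/29]]; det S = -273024/436421
solve [mL_A; mL_B] = S·[w00; w01] and [mR_A; mR_B] = S·[w10; w11]:
  w00 = 0, w01 = 1, w10 = -1, w11 = -1/2

0 1 -1 -1/2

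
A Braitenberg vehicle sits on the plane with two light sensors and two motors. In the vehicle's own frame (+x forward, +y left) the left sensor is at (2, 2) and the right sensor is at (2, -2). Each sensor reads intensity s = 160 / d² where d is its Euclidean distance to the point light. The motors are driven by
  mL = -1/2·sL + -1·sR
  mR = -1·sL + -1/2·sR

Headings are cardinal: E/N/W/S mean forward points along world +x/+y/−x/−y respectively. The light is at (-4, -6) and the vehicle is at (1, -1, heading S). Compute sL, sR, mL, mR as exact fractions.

left sensor world pos  = (3, -3); dL² = 58
right sensor world pos = (-1, -3); dR² = 18
sL = 160/58 = 80/29
sR = 160/18 = 80/9
mL = -1/2·sL + -1·sR = -2680/261
mR = -1·sL + -1/2·sR = -1880/261

80/29 80/9 -2680/261 -1880/261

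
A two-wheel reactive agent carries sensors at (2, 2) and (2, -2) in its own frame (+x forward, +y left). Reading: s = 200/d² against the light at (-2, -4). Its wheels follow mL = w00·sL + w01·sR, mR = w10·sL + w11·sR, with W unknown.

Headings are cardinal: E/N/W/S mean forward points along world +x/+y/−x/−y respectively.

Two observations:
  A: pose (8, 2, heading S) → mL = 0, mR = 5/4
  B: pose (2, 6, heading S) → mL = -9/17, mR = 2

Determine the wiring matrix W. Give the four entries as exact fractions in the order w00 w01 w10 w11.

obs A: pose=(8,2,S) → sL=5/4, sR=5/2, mL=0, mR=5/4
obs B: pose=(2,6,S) → sL=2, sR=50/17, mL=-9/17, mR=2
sensor matrix S = [[5/4, 5/2], [2, 50/17]]; det S = -45/34
solve [mL_A; mL_B] = S·[w00; w01] and [mR_A; mR_B] = S·[w10; w11]:
  w00 = -1, w01 = 1/2, w10 = 1, w11 = 0

-1 1/2 1 0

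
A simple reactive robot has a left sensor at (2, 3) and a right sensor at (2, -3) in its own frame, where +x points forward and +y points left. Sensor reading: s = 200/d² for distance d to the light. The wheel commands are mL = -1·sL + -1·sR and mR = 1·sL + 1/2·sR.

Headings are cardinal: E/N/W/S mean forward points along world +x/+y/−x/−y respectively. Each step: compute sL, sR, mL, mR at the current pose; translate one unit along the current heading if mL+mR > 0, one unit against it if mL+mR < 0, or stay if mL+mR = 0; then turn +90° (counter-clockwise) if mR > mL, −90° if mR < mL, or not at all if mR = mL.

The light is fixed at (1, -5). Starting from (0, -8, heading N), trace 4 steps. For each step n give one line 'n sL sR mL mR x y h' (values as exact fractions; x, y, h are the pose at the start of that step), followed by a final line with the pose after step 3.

0 200/17 40 -880/17 540/17 0 -8 N
1 100/29 20 -680/29 390/29 0 -9 W
2 40/9 40/9 -80/9 20/3 1 -9 S
3 50 5 -55 105/2 1 -8 E
final 0 -8 N

n=0: pose=(0,-8,N); sL=200/17, sR=40; mL=-880/17, mR=540/17; mL+mR=-20 → advance -1; mR−mL=1420/17 → turn +1·90°
n=1: pose=(0,-9,W); sL=100/29, sR=20; mL=-680/29, mR=390/29; mL+mR=-10 → advance -1; mR−mL=1070/29 → turn +1·90°
n=2: pose=(1,-9,S); sL=40/9, sR=40/9; mL=-80/9, mR=20/3; mL+mR=-20/9 → advance -1; mR−mL=140/9 → turn +1·90°
n=3: pose=(1,-8,E); sL=50, sR=5; mL=-55, mR=105/2; mL+mR=-5/2 → advance -1; mR−mL=215/2 → turn +1·90°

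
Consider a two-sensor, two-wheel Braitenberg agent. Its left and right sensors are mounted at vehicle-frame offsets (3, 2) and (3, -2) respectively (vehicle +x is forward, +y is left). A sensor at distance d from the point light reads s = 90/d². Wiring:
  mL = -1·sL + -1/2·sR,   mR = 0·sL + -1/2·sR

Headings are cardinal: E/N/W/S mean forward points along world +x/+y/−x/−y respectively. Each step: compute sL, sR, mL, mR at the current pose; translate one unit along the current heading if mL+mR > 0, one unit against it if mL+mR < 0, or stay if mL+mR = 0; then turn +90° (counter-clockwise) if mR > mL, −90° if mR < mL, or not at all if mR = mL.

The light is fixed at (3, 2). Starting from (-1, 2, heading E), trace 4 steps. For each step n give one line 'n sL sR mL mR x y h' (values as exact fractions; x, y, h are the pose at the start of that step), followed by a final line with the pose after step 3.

0 18 18 -27 -9 -1 2 E
1 45/29 5 -235/58 -5/2 -2 2 N
2 90/73 18/13 -1827/949 -9/13 -2 1 W
3 9/2 45/26 -279/52 -45/52 -1 1 S
final -1 2 E

n=0: pose=(-1,2,E); sL=18, sR=18; mL=-27, mR=-9; mL+mR=-36 → advance -1; mR−mL=18 → turn +1·90°
n=1: pose=(-2,2,N); sL=45/29, sR=5; mL=-235/58, mR=-5/2; mL+mR=-190/29 → advance -1; mR−mL=45/29 → turn +1·90°
n=2: pose=(-2,1,W); sL=90/73, sR=18/13; mL=-1827/949, mR=-9/13; mL+mR=-2484/949 → advance -1; mR−mL=90/73 → turn +1·90°
n=3: pose=(-1,1,S); sL=9/2, sR=45/26; mL=-279/52, mR=-45/52; mL+mR=-81/13 → advance -1; mR−mL=9/2 → turn +1·90°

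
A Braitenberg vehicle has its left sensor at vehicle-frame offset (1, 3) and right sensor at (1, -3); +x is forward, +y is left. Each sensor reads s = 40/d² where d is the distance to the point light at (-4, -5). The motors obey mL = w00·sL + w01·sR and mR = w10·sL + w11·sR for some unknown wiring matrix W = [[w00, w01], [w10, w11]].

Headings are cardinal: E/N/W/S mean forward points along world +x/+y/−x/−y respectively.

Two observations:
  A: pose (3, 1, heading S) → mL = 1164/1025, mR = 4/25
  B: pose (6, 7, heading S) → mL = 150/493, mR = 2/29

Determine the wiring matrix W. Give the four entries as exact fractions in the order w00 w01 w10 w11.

obs A: pose=(3,1,S) → sL=8/25, sR=40/41, mL=1164/1025, mR=4/25
obs B: pose=(6,7,S) → sL=4/29, sR=4/17, mL=150/493, mR=2/29
sensor matrix S = [[8/25, 40/41], [4/29, 4/17]]; det S = -29952/505325
solve [mL_A; mL_B] = S·[w00; w01] and [mR_A; mR_B] = S·[w10; w11]:
  w00 = 1/2, w01 = 1, w10 = 1/2, w11 = 0

1/2 1 1/2 0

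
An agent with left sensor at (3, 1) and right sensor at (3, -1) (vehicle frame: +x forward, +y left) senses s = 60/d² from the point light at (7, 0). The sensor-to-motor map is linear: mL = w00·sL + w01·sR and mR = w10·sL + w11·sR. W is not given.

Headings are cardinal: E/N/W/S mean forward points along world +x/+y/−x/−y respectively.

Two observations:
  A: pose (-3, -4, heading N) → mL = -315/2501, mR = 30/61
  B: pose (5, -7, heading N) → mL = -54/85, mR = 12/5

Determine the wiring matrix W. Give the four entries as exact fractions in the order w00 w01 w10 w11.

-1 1/2 1 0

obs A: pose=(-3,-4,N) → sL=30/61, sR=30/41, mL=-315/2501, mR=30/61
obs B: pose=(5,-7,N) → sL=12/5, sR=60/17, mL=-54/85, mR=12/5
sensor matrix S = [[30/61, 30/41], [12/5, 60/17]]; det S = -864/42517
solve [mL_A; mL_B] = S·[w00; w01] and [mR_A; mR_B] = S·[w10; w11]:
  w00 = -1, w01 = 1/2, w10 = 1, w11 = 0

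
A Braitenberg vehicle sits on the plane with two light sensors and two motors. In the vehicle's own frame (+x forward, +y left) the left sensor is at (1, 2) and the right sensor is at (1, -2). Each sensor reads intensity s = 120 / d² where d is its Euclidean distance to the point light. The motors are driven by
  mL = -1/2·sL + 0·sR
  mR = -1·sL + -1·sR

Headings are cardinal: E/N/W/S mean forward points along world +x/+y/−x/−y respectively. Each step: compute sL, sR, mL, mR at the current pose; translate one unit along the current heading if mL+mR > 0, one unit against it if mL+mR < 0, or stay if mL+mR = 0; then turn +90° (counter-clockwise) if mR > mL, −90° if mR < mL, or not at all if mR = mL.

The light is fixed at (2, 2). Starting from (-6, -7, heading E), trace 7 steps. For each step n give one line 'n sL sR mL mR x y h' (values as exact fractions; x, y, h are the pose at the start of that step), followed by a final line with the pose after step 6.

0 60/49 12/17 -30/49 -1608/833 -6 -7 E
1 120/149 120/221 -60/149 -44400/32929 -7 -7 S
2 3/5 15/17 -3/10 -126/85 -7 -6 W
3 120/149 24/17 -60/149 -5616/2533 -6 -6 N
4 60/49 12/17 -30/49 -1608/833 -6 -7 E
5 120/149 120/221 -60/149 -44400/32929 -7 -7 S
6 3/5 15/17 -3/10 -126/85 -7 -6 W
final -6 -6 N

n=0: pose=(-6,-7,E); sL=60/49, sR=12/17; mL=-30/49, mR=-1608/833; mL+mR=-2118/833 → advance -1; mR−mL=-1098/833 → turn -1·90°
n=1: pose=(-7,-7,S); sL=120/149, sR=120/221; mL=-60/149, mR=-44400/32929; mL+mR=-57660/32929 → advance -1; mR−mL=-31140/32929 → turn -1·90°
n=2: pose=(-7,-6,W); sL=3/5, sR=15/17; mL=-3/10, mR=-126/85; mL+mR=-303/170 → advance -1; mR−mL=-201/170 → turn -1·90°
n=3: pose=(-6,-6,N); sL=120/149, sR=24/17; mL=-60/149, mR=-5616/2533; mL+mR=-6636/2533 → advance -1; mR−mL=-4596/2533 → turn -1·90°
n=4: pose=(-6,-7,E); sL=60/49, sR=12/17; mL=-30/49, mR=-1608/833; mL+mR=-2118/833 → advance -1; mR−mL=-1098/833 → turn -1·90°
n=5: pose=(-7,-7,S); sL=120/149, sR=120/221; mL=-60/149, mR=-44400/32929; mL+mR=-57660/32929 → advance -1; mR−mL=-31140/32929 → turn -1·90°
n=6: pose=(-7,-6,W); sL=3/5, sR=15/17; mL=-3/10, mR=-126/85; mL+mR=-303/170 → advance -1; mR−mL=-201/170 → turn -1·90°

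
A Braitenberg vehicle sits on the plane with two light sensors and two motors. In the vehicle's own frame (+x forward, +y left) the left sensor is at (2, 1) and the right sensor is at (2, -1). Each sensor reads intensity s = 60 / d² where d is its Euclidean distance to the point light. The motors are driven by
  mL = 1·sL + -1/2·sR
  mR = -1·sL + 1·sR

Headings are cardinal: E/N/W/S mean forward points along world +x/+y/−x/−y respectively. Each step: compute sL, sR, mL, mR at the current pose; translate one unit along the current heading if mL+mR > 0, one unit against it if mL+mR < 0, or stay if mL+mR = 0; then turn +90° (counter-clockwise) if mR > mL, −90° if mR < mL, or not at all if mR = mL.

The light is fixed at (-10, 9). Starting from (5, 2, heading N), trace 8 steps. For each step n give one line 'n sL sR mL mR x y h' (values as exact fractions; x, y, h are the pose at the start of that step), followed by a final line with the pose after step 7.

n=0: pose=(5,2,N); sL=60/221, sR=60/281; mL=10230/62101, mR=-3600/62101; mL+mR=30/281 → advance +1; mR−mL=-13830/62101 → turn -1·90°
n=1: pose=(5,3,E); sL=30/157, sR=30/169; mL=2715/26533, mR=-360/26533; mL+mR=15/169 → advance +1; mR−mL=-3075/26533 → turn -1·90°
n=2: pose=(6,3,S); sL=60/353, sR=60/289; mL=6750/102017, mR=3840/102017; mL+mR=30/289 → advance +1; mR−mL=-2910/102017 → turn -1·90°
n=3: pose=(6,2,W); sL=3/13, sR=15/58; mL=153/1508, mR=21/754; mL+mR=15/116 → advance +1; mR−mL=-111/1508 → turn -1·90°
n=4: pose=(5,2,N); sL=60/221, sR=60/281; mL=10230/62101, mR=-3600/62101; mL+mR=30/281 → advance +1; mR−mL=-13830/62101 → turn -1·90°
n=5: pose=(5,3,E); sL=30/157, sR=30/169; mL=2715/26533, mR=-360/26533; mL+mR=15/169 → advance +1; mR−mL=-3075/26533 → turn -1·90°
n=6: pose=(6,3,S); sL=60/353, sR=60/289; mL=6750/102017, mR=3840/102017; mL+mR=30/289 → advance +1; mR−mL=-2910/102017 → turn -1·90°
n=7: pose=(6,2,W); sL=3/13, sR=15/58; mL=153/1508, mR=21/754; mL+mR=15/116 → advance +1; mR−mL=-111/1508 → turn -1·90°

0 60/221 60/281 10230/62101 -3600/62101 5 2 N
1 30/157 30/169 2715/26533 -360/26533 5 3 E
2 60/353 60/289 6750/102017 3840/102017 6 3 S
3 3/13 15/58 153/1508 21/754 6 2 W
4 60/221 60/281 10230/62101 -3600/62101 5 2 N
5 30/157 30/169 2715/26533 -360/26533 5 3 E
6 60/353 60/289 6750/102017 3840/102017 6 3 S
7 3/13 15/58 153/1508 21/754 6 2 W
final 5 2 N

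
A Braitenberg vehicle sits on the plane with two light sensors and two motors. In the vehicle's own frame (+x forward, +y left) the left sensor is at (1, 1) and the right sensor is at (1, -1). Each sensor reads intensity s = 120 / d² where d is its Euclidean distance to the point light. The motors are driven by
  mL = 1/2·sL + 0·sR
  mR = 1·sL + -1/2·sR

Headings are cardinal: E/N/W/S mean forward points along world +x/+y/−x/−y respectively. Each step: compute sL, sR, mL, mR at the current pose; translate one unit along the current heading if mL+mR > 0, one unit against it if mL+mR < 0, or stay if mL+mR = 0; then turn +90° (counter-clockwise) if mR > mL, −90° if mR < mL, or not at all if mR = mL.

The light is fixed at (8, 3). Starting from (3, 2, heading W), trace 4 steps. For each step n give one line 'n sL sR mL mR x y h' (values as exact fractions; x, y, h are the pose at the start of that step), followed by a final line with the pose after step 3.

n=0: pose=(3,2,W); sL=3, sR=10/3; mL=3/2, mR=4/3; mL+mR=17/6 → advance +1; mR−mL=-1/6 → turn -1·90°
n=1: pose=(2,2,N); sL=120/49, sR=24/5; mL=60/49, mR=12/245; mL+mR=312/245 → advance +1; mR−mL=-288/245 → turn -1·90°
n=2: pose=(2,3,E); sL=60/13, sR=60/13; mL=30/13, mR=30/13; mL+mR=60/13 → advance +1; mR−mL=0 → turn +0·90°
n=3: pose=(3,3,E); sL=120/17, sR=120/17; mL=60/17, mR=60/17; mL+mR=120/17 → advance +1; mR−mL=0 → turn +0·90°

0 3 10/3 3/2 4/3 3 2 W
1 120/49 24/5 60/49 12/245 2 2 N
2 60/13 60/13 30/13 30/13 2 3 E
3 120/17 120/17 60/17 60/17 3 3 E
final 4 3 E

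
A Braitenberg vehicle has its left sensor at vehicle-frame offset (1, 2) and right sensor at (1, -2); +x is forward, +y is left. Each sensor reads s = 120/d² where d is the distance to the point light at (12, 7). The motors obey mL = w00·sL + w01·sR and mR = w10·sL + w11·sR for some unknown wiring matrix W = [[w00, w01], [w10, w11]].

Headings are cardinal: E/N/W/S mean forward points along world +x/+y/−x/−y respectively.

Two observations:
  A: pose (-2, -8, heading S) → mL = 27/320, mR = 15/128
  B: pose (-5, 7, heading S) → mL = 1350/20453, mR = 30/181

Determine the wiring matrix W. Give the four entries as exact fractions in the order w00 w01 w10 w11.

obs A: pose=(-2,-8,S) → sL=3/10, sR=15/64, mL=27/320, mR=15/128
obs B: pose=(-5,7,S) → sL=60/113, sR=60/181, mL=1350/20453, mR=30/181
sensor matrix S = [[3/10, 15/64], [60/113, 60/181]]; det S = -8181/327248
solve [mL_A; mL_B] = S·[w00; w01] and [mR_A; mR_B] = S·[w10; w11]:
  w00 = -1/2, w01 = 1, w10 = 0, w11 = 1/2

-1/2 1 0 1/2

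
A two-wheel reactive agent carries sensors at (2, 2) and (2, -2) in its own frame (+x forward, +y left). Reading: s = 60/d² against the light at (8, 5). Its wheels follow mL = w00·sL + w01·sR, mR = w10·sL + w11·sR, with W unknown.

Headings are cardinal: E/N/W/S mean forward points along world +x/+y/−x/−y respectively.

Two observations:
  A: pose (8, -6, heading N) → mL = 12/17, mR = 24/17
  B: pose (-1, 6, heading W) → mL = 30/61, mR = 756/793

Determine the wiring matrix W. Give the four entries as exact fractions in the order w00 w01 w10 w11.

1 0 1 1

obs A: pose=(8,-6,N) → sL=12/17, sR=12/17, mL=12/17, mR=24/17
obs B: pose=(-1,6,W) → sL=30/61, sR=6/13, mL=30/61, mR=756/793
sensor matrix S = [[12/17, 12/17], [30/61, 6/13]]; det S = -288/13481
solve [mL_A; mL_B] = S·[w00; w01] and [mR_A; mR_B] = S·[w10; w11]:
  w00 = 1, w01 = 0, w10 = 1, w11 = 1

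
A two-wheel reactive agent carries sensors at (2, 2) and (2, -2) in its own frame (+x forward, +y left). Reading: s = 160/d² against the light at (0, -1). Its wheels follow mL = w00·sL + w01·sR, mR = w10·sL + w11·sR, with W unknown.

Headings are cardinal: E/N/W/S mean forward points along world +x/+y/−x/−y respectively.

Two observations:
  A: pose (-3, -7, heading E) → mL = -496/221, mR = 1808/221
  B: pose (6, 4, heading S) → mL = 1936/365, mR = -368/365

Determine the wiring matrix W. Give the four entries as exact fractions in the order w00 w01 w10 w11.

obs A: pose=(-3,-7,E) → sL=160/17, sR=32/13, mL=-496/221, mR=1808/221
obs B: pose=(6,4,S) → sL=160/73, sR=32/5, mL=1936/365, mR=-368/365
sensor matrix S = [[160/17, 32/13], [160/73, 32/5]]; det S = 884736/16133
solve [mL_A; mL_B] = S·[w00; w01] and [mR_A; mR_B] = S·[w10; w11]:
  w00 = -1/2, w01 = 1, w10 = 1, w11 = -1/2

-1/2 1 1 -1/2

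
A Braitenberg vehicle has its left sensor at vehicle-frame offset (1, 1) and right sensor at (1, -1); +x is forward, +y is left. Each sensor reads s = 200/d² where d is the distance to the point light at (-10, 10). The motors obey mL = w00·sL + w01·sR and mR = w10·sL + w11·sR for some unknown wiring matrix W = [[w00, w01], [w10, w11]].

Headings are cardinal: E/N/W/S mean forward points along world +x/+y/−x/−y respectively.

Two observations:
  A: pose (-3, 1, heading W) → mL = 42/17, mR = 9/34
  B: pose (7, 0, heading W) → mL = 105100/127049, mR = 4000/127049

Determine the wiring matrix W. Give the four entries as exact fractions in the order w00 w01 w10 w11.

1 1/2 -1/2 1/2

obs A: pose=(-3,1,W) → sL=25/17, sR=2, mL=42/17, mR=9/34
obs B: pose=(7,0,W) → sL=200/377, sR=200/337, mL=105100/127049, mR=4000/127049
sensor matrix S = [[25/17, 2], [200/377, 200/337]]; det S = -406600/2159833
solve [mL_A; mL_B] = S·[w00; w01] and [mR_A; mR_B] = S·[w10; w11]:
  w00 = 1, w01 = 1/2, w10 = -1/2, w11 = 1/2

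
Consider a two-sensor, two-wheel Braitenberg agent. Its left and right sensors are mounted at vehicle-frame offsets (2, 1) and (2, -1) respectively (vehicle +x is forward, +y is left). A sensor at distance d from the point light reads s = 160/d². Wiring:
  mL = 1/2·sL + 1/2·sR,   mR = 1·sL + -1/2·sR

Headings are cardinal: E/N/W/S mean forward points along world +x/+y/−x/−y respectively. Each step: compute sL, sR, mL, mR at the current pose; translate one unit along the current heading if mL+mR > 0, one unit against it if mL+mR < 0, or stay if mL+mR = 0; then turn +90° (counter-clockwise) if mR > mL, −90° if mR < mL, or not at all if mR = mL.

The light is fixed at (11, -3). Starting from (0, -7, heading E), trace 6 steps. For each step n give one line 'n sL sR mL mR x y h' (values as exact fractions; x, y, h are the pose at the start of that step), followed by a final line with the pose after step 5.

0 16/9 80/53 784/477 488/477 0 -7 E
1 160/117 160/157 21920/18369 15760/18369 1 -7 S
2 8/9 1 17/18 7/18 1 -8 W
3 160/153 160/109 20960/16677 5200/16677 0 -8 N
4 16/9 80/53 784/477 488/477 0 -7 E
5 160/117 160/157 21920/18369 15760/18369 1 -7 S
final 1 -8 W

n=0: pose=(0,-7,E); sL=16/9, sR=80/53; mL=784/477, mR=488/477; mL+mR=8/3 → advance +1; mR−mL=-296/477 → turn -1·90°
n=1: pose=(1,-7,S); sL=160/117, sR=160/157; mL=21920/18369, mR=15760/18369; mL+mR=80/39 → advance +1; mR−mL=-6160/18369 → turn -1·90°
n=2: pose=(1,-8,W); sL=8/9, sR=1; mL=17/18, mR=7/18; mL+mR=4/3 → advance +1; mR−mL=-5/9 → turn -1·90°
n=3: pose=(0,-8,N); sL=160/153, sR=160/109; mL=20960/16677, mR=5200/16677; mL+mR=80/51 → advance +1; mR−mL=-15760/16677 → turn -1·90°
n=4: pose=(0,-7,E); sL=16/9, sR=80/53; mL=784/477, mR=488/477; mL+mR=8/3 → advance +1; mR−mL=-296/477 → turn -1·90°
n=5: pose=(1,-7,S); sL=160/117, sR=160/157; mL=21920/18369, mR=15760/18369; mL+mR=80/39 → advance +1; mR−mL=-6160/18369 → turn -1·90°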